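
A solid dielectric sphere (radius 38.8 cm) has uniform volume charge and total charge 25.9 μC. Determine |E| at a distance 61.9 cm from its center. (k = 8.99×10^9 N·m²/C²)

Take a concentric spherical Gaussian surface of radius r = 61.9 cm (r > R, so the entire charge is enclosed).
Q_enc = 25.9 μC = 2.59×10^-5 C.
By Gauss's law, ∮E·dA = E·4πr² = Q_enc/ε₀.
E = k|Q_enc|/r² = (8.99×10^9)(2.59e-5)/(0.619)² = 6.08×10^5 N/C.

|E| ≈ 6.08×10^5 V/m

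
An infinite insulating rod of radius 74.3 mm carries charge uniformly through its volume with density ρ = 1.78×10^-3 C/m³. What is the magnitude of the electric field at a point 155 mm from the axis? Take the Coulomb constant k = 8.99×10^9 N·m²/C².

E = 3.58×10^6 N/C

Take a coaxial cylindrical Gaussian surface of radius r = 155 mm and length L (r > 74.3 mm, full cross-section enclosed).
λ_enc = ρ·πR² = (1.78×10^-3)π(0.0743)² = 3.087×10^-5 C/m.
Applying ∮E·dA = Q_enc/ε₀ with the end caps contributing no flux:
E = 2k|λ_enc|/r = 2(8.99×10^9)(3.087e-5)/(0.155) = 3.58×10^6 N/C.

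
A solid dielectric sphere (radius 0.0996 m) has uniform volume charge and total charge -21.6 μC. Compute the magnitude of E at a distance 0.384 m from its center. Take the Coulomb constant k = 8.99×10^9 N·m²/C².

E ≈ 1.32×10^6 N/C

By spherical symmetry E is radial; choose a Gaussian sphere of radius r = 0.384 m (r > R, so the entire charge is enclosed).
Q_enc = -21.6 μC = -2.16×10^-5 C.
By Gauss's law, ∮E·dA = E·4πr² = Q_enc/ε₀.
E = k|Q_enc|/r² = (8.99×10^9)(2.16×10^-5)/(0.384)² = 1.32×10^6 N/C.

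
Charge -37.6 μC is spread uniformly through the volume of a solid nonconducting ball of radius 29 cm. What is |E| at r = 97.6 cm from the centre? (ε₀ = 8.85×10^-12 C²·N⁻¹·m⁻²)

|E| ≈ 3.55×10^5 N/C

By spherical symmetry E is radial; choose a Gaussian sphere of radius r = 97.6 cm (r > R, so the entire charge is enclosed).
Q_enc = -37.6 μC = -3.76×10^-5 C.
Gauss's law: E·4πr² = Q_enc/ε₀.
E = |Q_enc|/(4πε₀r²) = (3.76e-5)/(4π·8.85×10^-12·(0.976)²) = 3.55×10^5 N/C.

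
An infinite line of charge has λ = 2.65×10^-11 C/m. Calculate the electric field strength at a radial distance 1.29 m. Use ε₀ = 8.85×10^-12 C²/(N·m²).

E ≈ 0.369 N/C

By cylindrical symmetry E is radial; use a coaxial Gaussian cylinder of radius 1.29 m and length L.
Q_enc = λL, so λ_enc = 2.65e-11 C/m.
Applying ∮E·dA = Q_enc/ε₀ with the end caps contributing no flux:
E = |λ_enc|/(2πε₀r) = (2.65×10^-11)/(2π·8.85×10^-12·1.29) = 0.369 N/C.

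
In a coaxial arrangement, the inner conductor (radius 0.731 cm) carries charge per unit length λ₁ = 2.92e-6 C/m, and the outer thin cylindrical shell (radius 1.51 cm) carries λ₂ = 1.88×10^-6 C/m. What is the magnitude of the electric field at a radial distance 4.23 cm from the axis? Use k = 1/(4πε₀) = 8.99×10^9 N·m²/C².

|E| ≈ 2.04×10^6 V/m

Take a coaxial cylindrical Gaussian surface of radius r = 4.23 cm and length L (r > 1.51 cm, enclosing both).
λ_enc = λ₁ + λ₂ = (2.92×10^-6) + (1.88e-6) = 4.80×10^-6 C/m.
Applying ∮E·dA = Q_enc/ε₀ with the end caps contributing no flux:
E = 2k|λ_enc|/r = 2(8.99×10^9)(4.80×10^-6)/(0.0423) = 2.04×10^6 N/C.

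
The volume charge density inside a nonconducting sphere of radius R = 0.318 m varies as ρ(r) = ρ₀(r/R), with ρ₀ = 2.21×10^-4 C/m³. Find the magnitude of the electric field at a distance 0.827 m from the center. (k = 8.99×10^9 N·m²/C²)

Symmetry ⇒ E = E(r) r̂. Gaussian sphere of radius r = 0.827 m (r > R, all charge enclosed).
Q_enc = 4π ∫₀^R ρ₀(r'/R)^1 r'² dr' = 4πρ₀R³/4 = 2.233e-5 C.
Since E is radial and uniform over the Gaussian sphere, Φ = E·4πr² = Q_enc/ε₀.
E = k|Q_enc|/r² = (8.99×10^9)(2.233×10^-5)/(0.827)² = 2.93e5 N/C.

E = 2.93e5 V/m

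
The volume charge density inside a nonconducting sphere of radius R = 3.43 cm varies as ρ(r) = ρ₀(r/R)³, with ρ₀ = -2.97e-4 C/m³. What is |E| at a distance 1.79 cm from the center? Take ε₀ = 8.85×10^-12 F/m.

Symmetry ⇒ E = E(r) r̂. Gaussian sphere of radius r = 1.79 cm (r < R).
Q_enc = ∫₀^r ρ(r')·4πr'² dr' = (4πρ₀/R³) ∫₀^r r'^5 dr' = 4πρ₀ r^6/(6·R³) = -5.071×10^-10 C.
Since E is radial and uniform over the Gaussian sphere, Φ = E·4πr² = Q_enc/ε₀.
E = |Q_enc|/(4πε₀r²) = (5.071e-10)/(4π·8.85×10^-12·(0.0179)²) = 1.42×10^4 N/C.

E ≈ 1.42e4 N/C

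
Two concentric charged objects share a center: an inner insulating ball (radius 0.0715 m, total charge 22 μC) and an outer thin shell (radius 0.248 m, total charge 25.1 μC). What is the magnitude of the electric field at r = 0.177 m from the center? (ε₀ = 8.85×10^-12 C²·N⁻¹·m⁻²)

6.31×10^6 V/m

Use a concentric Gaussian sphere at r = 0.177 m (between the bodies, 0.0715 m < r < 0.248 m).
The shell at 0.248 m lies outside the Gaussian surface, so Q_enc = 22 μC = 2.20×10^-5 C.
Applying ∮E·dA = Q_enc/ε₀ with Φ = E(4πr²):
E = |Q_enc|/(4πε₀r²) = (2.20×10^-5)/(4π·8.85×10^-12·(0.177)²) = 6.31×10^6 N/C.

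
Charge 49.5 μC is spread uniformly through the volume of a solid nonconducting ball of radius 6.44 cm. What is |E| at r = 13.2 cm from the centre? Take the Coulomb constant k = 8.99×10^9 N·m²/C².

Take a concentric spherical Gaussian surface of radius r = 13.2 cm (r > R, so the entire charge is enclosed).
Q_enc = 49.5 μC = 4.95×10^-5 C.
By Gauss's law, ∮E·dA = E·4πr² = Q_enc/ε₀.
E = k|Q_enc|/r² = (8.99×10^9)(4.95×10^-5)/(0.132)² = 2.55e7 N/C.

|E| = 2.55×10^7 N/C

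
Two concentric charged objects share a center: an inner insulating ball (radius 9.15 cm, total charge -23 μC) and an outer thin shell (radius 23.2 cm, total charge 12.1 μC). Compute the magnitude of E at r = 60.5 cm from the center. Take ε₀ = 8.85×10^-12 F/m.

E = 2.68×10^5 V/m

Symmetry ⇒ E = E(r) r̂. Gaussian sphere of radius r = 60.5 cm (r > 23.2 cm, enclosing both).
Q_enc = (-23 μC) + (12.1 μC) = -1.09e-5 C.
Since E is radial and uniform over the Gaussian sphere, Φ = E·4πr² = Q_enc/ε₀.
E = |Q_enc|/(4πε₀r²) = (1.09×10^-5)/(4π·8.85×10^-12·(0.605)²) = 2.68×10^5 N/C.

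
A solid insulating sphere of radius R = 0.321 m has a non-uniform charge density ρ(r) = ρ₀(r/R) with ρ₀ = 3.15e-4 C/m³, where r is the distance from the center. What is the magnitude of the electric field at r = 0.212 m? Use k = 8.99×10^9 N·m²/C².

|E| ≈ 1.25×10^6 N/C

Use a concentric Gaussian sphere at r = 0.212 m (r < R).
Q_enc = ∫₀^r ρ(r')·4πr'² dr' = (4πρ₀/R) ∫₀^r r'^3 dr' = 4πρ₀ r^4/(4·R) = 6.227×10^-6 C.
Since E is radial and uniform over the Gaussian sphere, Φ = E·4πr² = Q_enc/ε₀.
E = k|Q_enc|/r² = (8.99×10^9)(6.227e-6)/(0.212)² = 1.25e6 N/C.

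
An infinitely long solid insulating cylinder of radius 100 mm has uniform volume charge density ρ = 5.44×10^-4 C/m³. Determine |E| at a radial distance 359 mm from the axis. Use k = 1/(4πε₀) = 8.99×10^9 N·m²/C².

E ≈ 8.56×10^5 N/C

Choose a coaxial cylinder of radius r = 359 mm (arbitrary length L) as the Gaussian surface (r > 100 mm, full cross-section enclosed).
λ_enc = ρ·πR² = (5.44×10^-4)π(0.1)² = 1.709×10^-5 C/m.
Applying ∮E·dA = Q_enc/ε₀ with the end caps contributing no flux:
E = 2k|λ_enc|/r = 2(8.99×10^9)(1.709e-5)/(0.359) = 8.56e5 N/C.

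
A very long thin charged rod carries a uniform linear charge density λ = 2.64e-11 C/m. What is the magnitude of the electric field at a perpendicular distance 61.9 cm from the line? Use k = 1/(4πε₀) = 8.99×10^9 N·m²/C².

By cylindrical symmetry E is radial; use a coaxial Gaussian cylinder of radius 61.9 cm and length L.
Q_enc = λL, so λ_enc = 2.64×10^-11 C/m.
Gauss's law: E·2πrL = λ_enc L/ε₀.
E = 2k|λ_enc|/r = 2(8.99×10^9)(2.64×10^-11)/(0.619) = 0.767 N/C.

E ≈ 0.767 V/m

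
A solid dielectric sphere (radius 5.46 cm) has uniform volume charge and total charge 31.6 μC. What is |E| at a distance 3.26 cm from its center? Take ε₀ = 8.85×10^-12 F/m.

Symmetry ⇒ E = E(r) r̂. Gaussian sphere of radius r = 3.26 cm (r < R).
For a uniform sphere the enclosed fraction is (r/R)³, so Q_enc = (31.6 μC)(0.0326/0.0546)³ = 6.726×10^-6 C.
By Gauss's law, ∮E·dA = E·4πr² = Q_enc/ε₀.
E = |Q_enc|/(4πε₀r²) = (6.726×10^-6)/(4π·8.85×10^-12·(0.0326)²) = 5.69×10^7 N/C.

E ≈ 5.69×10^7 N/C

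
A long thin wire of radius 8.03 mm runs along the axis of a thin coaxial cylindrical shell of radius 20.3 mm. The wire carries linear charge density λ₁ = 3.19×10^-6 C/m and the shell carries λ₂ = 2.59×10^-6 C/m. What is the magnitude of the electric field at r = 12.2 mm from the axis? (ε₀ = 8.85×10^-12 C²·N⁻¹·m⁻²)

Choose a coaxial cylinder of radius r = 12.2 mm (arbitrary length L) as the Gaussian surface (between the conductors, 8.03 mm < r < 20.3 mm).
Only the inner wire is enclosed; the outer shell contributes nothing inside itself. λ_enc = λ₁ = 3.19e-6 C/m.
Applying ∮E·dA = Q_enc/ε₀ with the end caps contributing no flux:
E = |λ_enc|/(2πε₀r) = (3.19×10^-6)/(2π·8.85×10^-12·0.0122) = 4.70×10^6 N/C.

|E| = 4.70e6 N/C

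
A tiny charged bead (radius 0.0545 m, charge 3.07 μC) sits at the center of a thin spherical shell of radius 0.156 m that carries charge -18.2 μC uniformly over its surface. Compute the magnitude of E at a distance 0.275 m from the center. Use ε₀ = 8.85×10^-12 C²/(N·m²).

|E| = 1.80×10^6 N/C

Use a concentric Gaussian sphere at r = 0.275 m (r > 0.156 m, enclosing both).
Q_enc = (3.07 μC) + (-18.2 μC) = -1.513×10^-5 C.
By Gauss's law, ∮E·dA = E·4πr² = Q_enc/ε₀.
E = |Q_enc|/(4πε₀r²) = (1.513×10^-5)/(4π·8.85×10^-12·(0.275)²) = 1.80e6 N/C.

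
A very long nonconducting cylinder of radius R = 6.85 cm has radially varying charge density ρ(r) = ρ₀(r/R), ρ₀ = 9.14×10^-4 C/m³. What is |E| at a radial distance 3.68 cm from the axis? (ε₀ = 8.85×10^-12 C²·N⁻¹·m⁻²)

By cylindrical symmetry E is radial; use a coaxial Gaussian cylinder of radius 3.68 cm and length L (r < R).
λ_enc = ∫₀^r ρ(r')·2πr' dr' = (2πρ₀/R)·r^3/3 = 1.393×10^-6 C/m.
Applying ∮E·dA = Q_enc/ε₀ with the end caps contributing no flux:
E = |λ_enc|/(2πε₀r) = (1.393×10^-6)/(2π·8.85×10^-12·0.0368) = 6.81e5 N/C.

|E| = 6.81e5 N/C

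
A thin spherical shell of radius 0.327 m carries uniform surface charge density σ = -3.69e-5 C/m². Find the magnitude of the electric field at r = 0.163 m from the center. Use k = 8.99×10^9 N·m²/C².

E = 0

Symmetry ⇒ E = E(r) r̂. Gaussian sphere of radius r = 0.163 m (inside the shell, r < 0.327 m).
All the charge is outside the Gaussian surface: Q_enc = 0, hence E = 0 everywhere inside the shell.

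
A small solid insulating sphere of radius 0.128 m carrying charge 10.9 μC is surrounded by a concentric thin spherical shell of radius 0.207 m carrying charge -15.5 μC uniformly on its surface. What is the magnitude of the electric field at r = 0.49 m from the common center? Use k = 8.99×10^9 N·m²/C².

E ≈ 1.72×10^5 N/C

Symmetry ⇒ E = E(r) r̂. Gaussian sphere of radius r = 0.49 m (r > 0.207 m, enclosing both).
Q_enc = (10.9 μC) + (-15.5 μC) = -4.60×10^-6 C.
By Gauss's law, ∮E·dA = E·4πr² = Q_enc/ε₀.
E = k|Q_enc|/r² = (8.99×10^9)(4.60×10^-6)/(0.49)² = 1.72×10^5 N/C.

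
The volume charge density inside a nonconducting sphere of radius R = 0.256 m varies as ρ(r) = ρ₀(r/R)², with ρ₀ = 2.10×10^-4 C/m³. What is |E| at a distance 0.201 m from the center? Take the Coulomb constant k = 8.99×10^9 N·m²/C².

Symmetry ⇒ E = E(r) r̂. Gaussian sphere of radius r = 0.201 m (r < R).
Q_enc = ∫₀^r ρ(r')·4πr'² dr' = (4πρ₀/R²) ∫₀^r r'^4 dr' = 4πρ₀ r^5/(5·R²) = 2.642×10^-6 C.
Gauss's law: E·4πr² = Q_enc/ε₀.
E = k|Q_enc|/r² = (8.99×10^9)(2.642×10^-6)/(0.201)² = 5.88e5 N/C.

|E| ≈ 5.88e5 N/C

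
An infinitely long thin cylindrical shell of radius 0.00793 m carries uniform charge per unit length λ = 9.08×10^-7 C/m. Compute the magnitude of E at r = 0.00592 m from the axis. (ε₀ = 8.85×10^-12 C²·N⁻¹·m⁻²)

E = 0 (no enclosed charge)

Choose a coaxial cylinder of radius r = 0.00592 m (arbitrary length L) as the Gaussian surface (r < 0.00793 m, inside the shell).
No charge is enclosed, so Gauss's law gives E·2πrL = 0 ⇒ E = 0.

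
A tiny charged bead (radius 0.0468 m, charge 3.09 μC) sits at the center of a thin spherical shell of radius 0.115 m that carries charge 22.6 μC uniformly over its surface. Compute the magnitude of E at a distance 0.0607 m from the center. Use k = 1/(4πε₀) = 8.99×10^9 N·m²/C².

Symmetry ⇒ E = E(r) r̂. Gaussian sphere of radius r = 0.0607 m (between the bodies, 0.0468 m < r < 0.115 m).
The shell at 0.115 m lies outside the Gaussian surface, so Q_enc = 3.09 μC = 3.09×10^-6 C.
Applying ∮E·dA = Q_enc/ε₀ with Φ = E(4πr²):
E = k|Q_enc|/r² = (8.99×10^9)(3.09e-6)/(0.0607)² = 7.54×10^6 N/C.

|E| = 7.54×10^6 N/C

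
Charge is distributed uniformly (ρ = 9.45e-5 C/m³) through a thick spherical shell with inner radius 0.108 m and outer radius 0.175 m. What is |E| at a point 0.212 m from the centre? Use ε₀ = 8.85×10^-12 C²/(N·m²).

Take a concentric spherical Gaussian surface of radius r = 0.212 m (r > 0.175 m, enclosing the whole shell).
Q_enc = ρ·(4π/3)(b³ − a³) = (9.45e-5)·(4π/3)·((0.175)³ − (0.108)³) = 1.623e-6 C.
By Gauss's law, ∮E·dA = E·4πr² = Q_enc/ε₀.
E = |Q_enc|/(4πε₀r²) = (1.623×10^-6)/(4π·8.85×10^-12·(0.212)²) = 3.25×10^5 N/C.

|E| ≈ 3.25×10^5 V/m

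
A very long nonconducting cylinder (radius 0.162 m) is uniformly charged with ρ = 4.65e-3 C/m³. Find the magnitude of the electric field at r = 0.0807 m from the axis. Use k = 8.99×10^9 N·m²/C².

By cylindrical symmetry E is radial; use a coaxial Gaussian cylinder of radius 0.0807 m and length L (r < R).
Enclosed charge per unit length: λ_enc = ρ·πr² = (4.65e-3)π(0.0807)² = 9.514e-5 C/m.
Gauss's law: E·2πrL = λ_enc L/ε₀.
E = 2k|λ_enc|/r = 2(8.99×10^9)(9.514e-5)/(0.0807) = 2.12×10^7 N/C.

2.12×10^7 N/C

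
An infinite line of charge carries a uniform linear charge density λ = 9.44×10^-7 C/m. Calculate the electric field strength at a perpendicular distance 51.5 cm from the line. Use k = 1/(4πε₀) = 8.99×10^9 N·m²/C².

|E| = 3.30×10^4 V/m

Choose a coaxial cylinder of radius r = 51.5 cm (arbitrary length L) as the Gaussian surface.
Q_enc = λL, so λ_enc = 9.44×10^-7 C/m.
Since E is radial and uniform over the curved surface, Φ = E·2πrL = Q_enc/ε₀ = λ_enc L/ε₀.
E = 2k|λ_enc|/r = 2(8.99×10^9)(9.44×10^-7)/(0.515) = 3.30×10^4 N/C.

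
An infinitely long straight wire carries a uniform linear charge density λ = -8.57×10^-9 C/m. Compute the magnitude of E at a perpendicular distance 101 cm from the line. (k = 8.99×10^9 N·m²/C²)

E = 153 N/C

By cylindrical symmetry E is radial; use a coaxial Gaussian cylinder of radius 101 cm and length L.
Q_enc = λL, so λ_enc = -8.57×10^-9 C/m.
By Gauss's law (flux through the curved wall only), E·2πrL = λ_enc L/ε₀.
E = 2k|λ_enc|/r = 2(8.99×10^9)(8.57×10^-9)/(1.01) = 153 N/C.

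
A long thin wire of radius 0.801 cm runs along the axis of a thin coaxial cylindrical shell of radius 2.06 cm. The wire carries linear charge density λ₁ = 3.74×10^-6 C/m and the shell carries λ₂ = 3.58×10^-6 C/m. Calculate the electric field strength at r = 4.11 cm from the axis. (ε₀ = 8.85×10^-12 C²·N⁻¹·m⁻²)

Choose a coaxial cylinder of radius r = 4.11 cm (arbitrary length L) as the Gaussian surface (r > 2.06 cm, enclosing both).
λ_enc = λ₁ + λ₂ = (3.74×10^-6) + (3.58×10^-6) = 7.32×10^-6 C/m.
Applying ∮E·dA = Q_enc/ε₀ with the end caps contributing no flux:
E = |λ_enc|/(2πε₀r) = (7.32×10^-6)/(2π·8.85×10^-12·0.0411) = 3.20×10^6 N/C.

|E| = 3.20e6 N/C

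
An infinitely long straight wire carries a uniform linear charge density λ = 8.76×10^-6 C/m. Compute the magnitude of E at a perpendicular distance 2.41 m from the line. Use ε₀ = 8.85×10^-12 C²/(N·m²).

Take a coaxial cylindrical Gaussian surface of radius r = 2.41 m and length L.
Q_enc = λL, so λ_enc = 8.76×10^-6 C/m.
Since E is radial and uniform over the curved surface, Φ = E·2πrL = Q_enc/ε₀ = λ_enc L/ε₀.
E = |λ_enc|/(2πε₀r) = (8.76×10^-6)/(2π·8.85×10^-12·2.41) = 6.54e4 N/C.

|E| = 6.54×10^4 N/C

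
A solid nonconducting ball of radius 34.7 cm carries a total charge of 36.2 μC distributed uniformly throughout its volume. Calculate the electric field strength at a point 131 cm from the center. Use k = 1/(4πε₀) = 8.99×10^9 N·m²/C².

|E| = 1.90e5 N/C

Take a concentric spherical Gaussian surface of radius r = 131 cm (r > R, so the entire charge is enclosed).
Q_enc = 36.2 μC = 3.62e-5 C.
Gauss's law: E·4πr² = Q_enc/ε₀.
E = k|Q_enc|/r² = (8.99×10^9)(3.62×10^-5)/(1.31)² = 1.90×10^5 N/C.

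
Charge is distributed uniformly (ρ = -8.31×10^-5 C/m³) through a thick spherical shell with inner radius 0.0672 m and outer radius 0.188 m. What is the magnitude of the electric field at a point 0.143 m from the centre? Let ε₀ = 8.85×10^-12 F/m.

|E| ≈ 4.01×10^5 N/C

Symmetry ⇒ E = E(r) r̂. Gaussian sphere of radius r = 0.143 m (within the shell material, 0.0672 m < r < 0.188 m).
Only the shell between 0.0672 m and r is enclosed: Q_enc = ρ·(4π/3)(r³ − a³) = (-8.31×10^-5)·(4π/3)·((0.143)³ − (0.0672)³) = -9.123×10^-7 C.
Since E is radial and uniform over the Gaussian sphere, Φ = E·4πr² = Q_enc/ε₀.
E = |Q_enc|/(4πε₀r²) = (9.123×10^-7)/(4π·8.85×10^-12·(0.143)²) = 4.01×10^5 N/C.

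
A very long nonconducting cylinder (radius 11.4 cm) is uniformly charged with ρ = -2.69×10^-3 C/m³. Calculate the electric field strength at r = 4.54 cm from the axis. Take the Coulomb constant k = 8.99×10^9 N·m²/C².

Coaxial Gaussian cylinder, radius r = 4.54 cm, length L (r < R).
Enclosed charge per unit length: λ_enc = ρ·πr² = (-2.69e-3)π(0.0454)² = -1.742e-5 C/m.
Applying ∮E·dA = Q_enc/ε₀ with the end caps contributing no flux:
E = 2k|λ_enc|/r = 2(8.99×10^9)(1.742×10^-5)/(0.0454) = 6.90e6 N/C.

|E| = 6.90e6 N/C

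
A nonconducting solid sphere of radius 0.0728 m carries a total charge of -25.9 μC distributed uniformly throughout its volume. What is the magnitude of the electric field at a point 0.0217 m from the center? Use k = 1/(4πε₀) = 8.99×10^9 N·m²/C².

|E| = 1.31×10^7 N/C

Take a concentric spherical Gaussian surface of radius r = 0.0217 m (r < R).
For a uniform sphere the enclosed fraction is (r/R)³, so Q_enc = (-25.9 μC)(0.0217/0.0728)³ = -6.859×10^-7 C.
By Gauss's law, ∮E·dA = E·4πr² = Q_enc/ε₀.
E = k|Q_enc|/r² = (8.99×10^9)(6.859×10^-7)/(0.0217)² = 1.31e7 N/C.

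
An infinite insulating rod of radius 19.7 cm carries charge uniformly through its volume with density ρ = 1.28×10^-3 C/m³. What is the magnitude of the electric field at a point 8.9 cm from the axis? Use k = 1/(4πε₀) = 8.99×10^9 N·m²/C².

Choose a coaxial cylinder of radius r = 8.9 cm (arbitrary length L) as the Gaussian surface (r < R).
Charge inside radius r per length L is ρ·πr²·L, so λ_enc = ρπr² = 3.185×10^-5 C/m.
Gauss's law: E·2πrL = λ_enc L/ε₀.
E = 2k|λ_enc|/r = 2(8.99×10^9)(3.185×10^-5)/(0.089) = 6.43×10^6 N/C.

|E| ≈ 6.43×10^6 N/C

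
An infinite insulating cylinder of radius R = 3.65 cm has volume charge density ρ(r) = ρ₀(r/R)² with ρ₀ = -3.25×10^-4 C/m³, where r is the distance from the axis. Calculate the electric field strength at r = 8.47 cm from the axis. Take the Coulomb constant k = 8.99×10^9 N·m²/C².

Take a coaxial cylindrical Gaussian surface of radius r = 8.47 cm and length L (r > R, full charge per length enclosed).
λ_enc = 2π ∫₀^R ρ₀(r'/R)^2 r' dr' = 2πρ₀R²/4 = -6.801×10^-7 C/m.
By Gauss's law (flux through the curved wall only), E·2πrL = λ_enc L/ε₀.
E = 2k|λ_enc|/r = 2(8.99×10^9)(6.801×10^-7)/(0.0847) = 1.44e5 N/C.

1.44×10^5 V/m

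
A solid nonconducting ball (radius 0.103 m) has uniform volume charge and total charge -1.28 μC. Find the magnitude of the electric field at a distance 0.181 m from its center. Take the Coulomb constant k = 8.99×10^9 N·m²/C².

Take a concentric spherical Gaussian surface of radius r = 0.181 m (r > R, so the entire charge is enclosed).
Q_enc = -1.28 μC = -1.28×10^-6 C.
Since E is radial and uniform over the Gaussian sphere, Φ = E·4πr² = Q_enc/ε₀.
E = k|Q_enc|/r² = (8.99×10^9)(1.28e-6)/(0.181)² = 3.51e5 N/C.

E = 3.51e5 V/m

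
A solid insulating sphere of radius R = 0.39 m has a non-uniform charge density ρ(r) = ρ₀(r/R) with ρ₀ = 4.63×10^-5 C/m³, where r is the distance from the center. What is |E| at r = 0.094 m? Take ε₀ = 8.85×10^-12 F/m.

Symmetry ⇒ E = E(r) r̂. Gaussian sphere of radius r = 0.094 m (r < R).
Integrate the density: Q_enc = 4π ∫₀^r ρ₀(r'/R)^1 r'² dr' = 4πρ₀ r^4/(4·R) = 2.912e-8 C.
By Gauss's law, ∮E·dA = E·4πr² = Q_enc/ε₀.
E = |Q_enc|/(4πε₀r²) = (2.912e-8)/(4π·8.85×10^-12·(0.094)²) = 2.96×10^4 N/C.

|E| = 2.96e4 N/C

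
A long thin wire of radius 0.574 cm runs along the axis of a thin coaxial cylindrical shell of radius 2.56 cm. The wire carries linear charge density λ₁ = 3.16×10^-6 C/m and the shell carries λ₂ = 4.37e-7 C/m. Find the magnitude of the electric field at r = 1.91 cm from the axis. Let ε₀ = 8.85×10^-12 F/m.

Choose a coaxial cylinder of radius r = 1.91 cm (arbitrary length L) as the Gaussian surface (between the conductors, 0.574 cm < r < 2.56 cm).
Only the inner wire is enclosed; the outer shell contributes nothing inside itself. λ_enc = λ₁ = 3.16×10^-6 C/m.
Gauss's law: E·2πrL = λ_enc L/ε₀.
E = |λ_enc|/(2πε₀r) = (3.16×10^-6)/(2π·8.85×10^-12·0.0191) = 2.98×10^6 N/C.

|E| ≈ 2.98e6 N/C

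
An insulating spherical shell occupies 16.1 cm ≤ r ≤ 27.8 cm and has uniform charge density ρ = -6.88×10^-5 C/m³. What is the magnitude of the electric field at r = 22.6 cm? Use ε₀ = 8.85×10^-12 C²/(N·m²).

E = 3.74×10^5 V/m

Take a concentric spherical Gaussian surface of radius r = 22.6 cm (within the shell material, 16.1 cm < r < 27.8 cm).
Only the shell between 16.1 cm and r is enclosed: Q_enc = ρ·(4π/3)(r³ − a³) = (-6.88×10^-5)·(4π/3)·((0.226)³ − (0.161)³) = -2.124e-6 C.
By Gauss's law, ∮E·dA = E·4πr² = Q_enc/ε₀.
E = |Q_enc|/(4πε₀r²) = (2.124×10^-6)/(4π·8.85×10^-12·(0.226)²) = 3.74×10^5 N/C.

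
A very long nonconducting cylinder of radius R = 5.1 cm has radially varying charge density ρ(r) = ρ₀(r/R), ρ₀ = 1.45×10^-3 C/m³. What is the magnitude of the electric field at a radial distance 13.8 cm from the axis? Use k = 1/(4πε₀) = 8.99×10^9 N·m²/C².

By cylindrical symmetry E is radial; use a coaxial Gaussian cylinder of radius 13.8 cm and length L (r > R, full charge per length enclosed).
λ_enc = 2π ∫₀^R ρ₀(r'/R)^1 r' dr' = 2πρ₀R²/3 = 7.899×10^-6 C/m.
Applying ∮E·dA = Q_enc/ε₀ with the end caps contributing no flux:
E = 2k|λ_enc|/r = 2(8.99×10^9)(7.899e-6)/(0.138) = 1.03e6 N/C.

1.03×10^6 N/C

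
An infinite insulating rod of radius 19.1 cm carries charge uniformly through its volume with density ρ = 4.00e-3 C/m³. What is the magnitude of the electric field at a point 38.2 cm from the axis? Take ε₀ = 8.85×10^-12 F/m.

E ≈ 2.16×10^7 N/C

By cylindrical symmetry E is radial; use a coaxial Gaussian cylinder of radius 38.2 cm and length L (r > 19.1 cm, full cross-section enclosed).
λ_enc = ρ·πR² = (4.00×10^-3)π(0.191)² = 4.584×10^-4 C/m.
Applying ∮E·dA = Q_enc/ε₀ with the end caps contributing no flux:
E = |λ_enc|/(2πε₀r) = (4.584×10^-4)/(2π·8.85×10^-12·0.382) = 2.16×10^7 N/C.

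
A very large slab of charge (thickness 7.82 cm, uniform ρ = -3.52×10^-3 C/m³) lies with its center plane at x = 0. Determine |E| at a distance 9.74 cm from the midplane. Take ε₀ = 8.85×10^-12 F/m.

|E| ≈ 1.56×10^7 N/C

The point |x| = 9.74 cm lies outside the slab (half-thickness 0.0391 m). A symmetric pillbox spanning the full slab encloses Q_enc = ρ·d·A.
Flux = 2EA ⇒ E = |ρ|d/(2ε₀), independent of distance outside.
E = (3.52×10^-3)(0.0782)/(2·8.85×10^-12) = 1.56×10^7 N/C.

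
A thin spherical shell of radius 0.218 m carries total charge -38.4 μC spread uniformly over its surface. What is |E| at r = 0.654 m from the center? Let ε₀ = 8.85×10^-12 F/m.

Use a concentric Gaussian sphere at r = 0.654 m (r > 0.218 m).
The entire shell is enclosed: Q_enc = -3.84×10^-5 C.
Since E is radial and uniform over the Gaussian sphere, Φ = E·4πr² = Q_enc/ε₀.
E = |Q_enc|/(4πε₀r²) = (3.84×10^-5)/(4π·8.85×10^-12·(0.654)²) = 8.07×10^5 N/C.

E = 8.07×10^5 N/C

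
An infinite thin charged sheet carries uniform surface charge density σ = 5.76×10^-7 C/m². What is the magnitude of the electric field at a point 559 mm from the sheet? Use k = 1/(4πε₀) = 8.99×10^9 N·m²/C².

The symmetry is planar: E is normal to the sheet and the same magnitude on both sides. Take a pillbox straddling the sheet with end-cap area A.
Flux Φ = 2EA and Q_enc = σA, so 2EA = σA/ε₀ ⇒ E = |σ|/(2ε₀), independent of distance.
E = 2πk|σ| = 2π(8.99×10^9)(5.76e-7) = 3.25×10^4 N/C.

E = 3.25×10^4 N/C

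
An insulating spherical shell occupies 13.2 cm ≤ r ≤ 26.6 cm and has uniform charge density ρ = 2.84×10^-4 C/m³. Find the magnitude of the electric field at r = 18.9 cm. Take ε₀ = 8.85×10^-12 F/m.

E ≈ 1.33×10^6 V/m

By spherical symmetry E is radial; choose a Gaussian sphere of radius r = 18.9 cm (within the shell material, 13.2 cm < r < 26.6 cm).
Enclosed charge is the volume from a to r: Q_enc = (4π/3)ρ(r³ − a³) = 5.295e-6 C.
Since E is radial and uniform over the Gaussian sphere, Φ = E·4πr² = Q_enc/ε₀.
E = |Q_enc|/(4πε₀r²) = (5.295e-6)/(4π·8.85×10^-12·(0.189)²) = 1.33e6 N/C.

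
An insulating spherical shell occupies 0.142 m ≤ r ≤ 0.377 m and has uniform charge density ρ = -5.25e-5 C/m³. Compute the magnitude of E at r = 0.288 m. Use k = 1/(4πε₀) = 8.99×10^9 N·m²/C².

|E| = 5.01e5 N/C

Use a concentric Gaussian sphere at r = 0.288 m (within the shell material, 0.142 m < r < 0.377 m).
Only the shell between 0.142 m and r is enclosed: Q_enc = ρ·(4π/3)(r³ − a³) = (-5.25e-5)·(4π/3)·((0.288)³ − (0.142)³) = -4.624×10^-6 C.
Applying ∮E·dA = Q_enc/ε₀ with Φ = E(4πr²):
E = k|Q_enc|/r² = (8.99×10^9)(4.624×10^-6)/(0.288)² = 5.01×10^5 N/C.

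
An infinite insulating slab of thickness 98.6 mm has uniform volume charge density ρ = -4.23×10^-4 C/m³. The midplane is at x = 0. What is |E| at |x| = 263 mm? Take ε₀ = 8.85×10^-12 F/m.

|E| = 2.36×10^6 V/m

The point |x| = 263 mm lies outside the slab (half-thickness 0.0493 m). A symmetric pillbox spanning the full slab encloses Q_enc = ρ·d·A.
Flux = 2EA ⇒ E = |ρ|d/(2ε₀), independent of distance outside.
E = (4.23×10^-4)(0.0986)/(2·8.85×10^-12) = 2.36×10^6 N/C.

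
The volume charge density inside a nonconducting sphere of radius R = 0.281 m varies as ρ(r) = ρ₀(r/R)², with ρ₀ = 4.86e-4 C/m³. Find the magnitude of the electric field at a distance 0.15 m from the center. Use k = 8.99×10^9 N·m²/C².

|E| ≈ 4.69e5 N/C

Take a concentric spherical Gaussian surface of radius r = 0.15 m (r < R).
Integrate the density: Q_enc = 4π ∫₀^r ρ₀(r'/R)^2 r'² dr' = 4πρ₀ r^5/(5·R²) = 1.175e-6 C.
Gauss's law: E·4πr² = Q_enc/ε₀.
E = k|Q_enc|/r² = (8.99×10^9)(1.175×10^-6)/(0.15)² = 4.69×10^5 N/C.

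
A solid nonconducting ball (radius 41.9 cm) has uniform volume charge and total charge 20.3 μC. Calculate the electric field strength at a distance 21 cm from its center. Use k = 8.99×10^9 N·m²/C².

E ≈ 5.21e5 N/C

By spherical symmetry E is radial; choose a Gaussian sphere of radius r = 21 cm (r < R).
For a uniform sphere the enclosed fraction is (r/R)³, so Q_enc = (20.3 μC)(0.21/0.419)³ = 2.556×10^-6 C.
Gauss's law: E·4πr² = Q_enc/ε₀.
E = k|Q_enc|/r² = (8.99×10^9)(2.556×10^-6)/(0.21)² = 5.21×10^5 N/C.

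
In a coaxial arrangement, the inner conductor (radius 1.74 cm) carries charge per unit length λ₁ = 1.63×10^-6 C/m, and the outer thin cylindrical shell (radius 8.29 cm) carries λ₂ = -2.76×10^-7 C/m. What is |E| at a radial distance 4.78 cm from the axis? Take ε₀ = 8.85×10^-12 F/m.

By cylindrical symmetry E is radial; use a coaxial Gaussian cylinder of radius 4.78 cm and length L (between the conductors, 1.74 cm < r < 8.29 cm).
Only the inner wire is enclosed; the outer shell contributes nothing inside itself. λ_enc = λ₁ = 1.63e-6 C/m.
By Gauss's law (flux through the curved wall only), E·2πrL = λ_enc L/ε₀.
E = |λ_enc|/(2πε₀r) = (1.63e-6)/(2π·8.85×10^-12·0.0478) = 6.13e5 N/C.

E = 6.13×10^5 N/C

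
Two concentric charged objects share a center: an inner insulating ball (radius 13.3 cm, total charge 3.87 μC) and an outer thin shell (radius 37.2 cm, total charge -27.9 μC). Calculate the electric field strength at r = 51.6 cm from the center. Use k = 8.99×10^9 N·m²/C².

By spherical symmetry E is radial; choose a Gaussian sphere of radius r = 51.6 cm (r > 37.2 cm, enclosing both).
Q_enc = (3.87 μC) + (-27.9 μC) = -2.403e-5 C.
Since E is radial and uniform over the Gaussian sphere, Φ = E·4πr² = Q_enc/ε₀.
E = k|Q_enc|/r² = (8.99×10^9)(2.403e-5)/(0.516)² = 8.11e5 N/C.

8.11×10^5 V/m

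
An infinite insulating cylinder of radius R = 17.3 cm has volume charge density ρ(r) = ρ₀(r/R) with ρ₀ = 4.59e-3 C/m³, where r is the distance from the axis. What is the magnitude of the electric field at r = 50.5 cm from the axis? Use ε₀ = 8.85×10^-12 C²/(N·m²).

Coaxial Gaussian cylinder, radius r = 50.5 cm, length L (r > R, full charge per length enclosed).
λ_enc = 2π ∫₀^R ρ₀(r'/R)^1 r' dr' = 2πρ₀R²/3 = 2.877×10^-4 C/m.
By Gauss's law (flux through the curved wall only), E·2πrL = λ_enc L/ε₀.
E = |λ_enc|/(2πε₀r) = (2.877×10^-4)/(2π·8.85×10^-12·0.505) = 1.02×10^7 N/C.

E ≈ 1.02e7 V/m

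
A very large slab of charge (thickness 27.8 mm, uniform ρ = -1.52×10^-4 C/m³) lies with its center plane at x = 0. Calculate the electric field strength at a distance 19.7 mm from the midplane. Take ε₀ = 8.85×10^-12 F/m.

2.39e5 N/C

The point |x| = 19.7 mm lies outside the slab (half-thickness 0.0139 m). A symmetric pillbox spanning the full slab encloses Q_enc = ρ·d·A.
Flux = 2EA ⇒ E = |ρ|d/(2ε₀), independent of distance outside.
E = (1.52e-4)(0.0278)/(2·8.85×10^-12) = 2.39×10^5 N/C.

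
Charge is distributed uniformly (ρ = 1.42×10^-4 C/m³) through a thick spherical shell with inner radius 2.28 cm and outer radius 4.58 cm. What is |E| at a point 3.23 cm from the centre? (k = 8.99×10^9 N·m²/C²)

|E| ≈ 1.12×10^5 N/C

Use a concentric Gaussian sphere at r = 3.23 cm (within the shell material, 2.28 cm < r < 4.58 cm).
Only the shell between 2.28 cm and r is enclosed: Q_enc = ρ·(4π/3)(r³ − a³) = (1.42e-4)·(4π/3)·((0.0323)³ − (0.0228)³) = 1.299×10^-8 C.
By Gauss's law, ∮E·dA = E·4πr² = Q_enc/ε₀.
E = k|Q_enc|/r² = (8.99×10^9)(1.299e-8)/(0.0323)² = 1.12×10^5 N/C.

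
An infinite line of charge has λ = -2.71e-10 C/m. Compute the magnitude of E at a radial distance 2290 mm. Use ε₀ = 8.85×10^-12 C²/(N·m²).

E ≈ 2.13 N/C

Choose a coaxial cylinder of radius r = 2290 mm (arbitrary length L) as the Gaussian surface.
Q_enc = λL, so λ_enc = -2.71e-10 C/m.
Applying ∮E·dA = Q_enc/ε₀ with the end caps contributing no flux:
E = |λ_enc|/(2πε₀r) = (2.71×10^-10)/(2π·8.85×10^-12·2.29) = 2.13 N/C.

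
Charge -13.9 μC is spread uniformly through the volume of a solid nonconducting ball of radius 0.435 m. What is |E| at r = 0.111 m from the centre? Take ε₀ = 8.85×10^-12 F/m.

E ≈ 1.69e5 V/m

By spherical symmetry E is radial; choose a Gaussian sphere of radius r = 0.111 m (r < R).
For a uniform sphere the enclosed fraction is (r/R)³, so Q_enc = (-13.9 μC)(0.111/0.435)³ = -2.309×10^-7 C.
Applying ∮E·dA = Q_enc/ε₀ with Φ = E(4πr²):
E = |Q_enc|/(4πε₀r²) = (2.309e-7)/(4π·8.85×10^-12·(0.111)²) = 1.69×10^5 N/C.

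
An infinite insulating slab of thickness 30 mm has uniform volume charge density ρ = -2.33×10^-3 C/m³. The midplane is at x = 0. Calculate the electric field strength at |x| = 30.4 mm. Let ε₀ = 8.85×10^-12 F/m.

3.95×10^6 N/C

The point |x| = 30.4 mm lies outside the slab (half-thickness 0.015 m). A symmetric pillbox spanning the full slab encloses Q_enc = ρ·d·A.
Flux = 2EA ⇒ E = |ρ|d/(2ε₀), independent of distance outside.
E = (2.33×10^-3)(0.03)/(2·8.85×10^-12) = 3.95e6 N/C.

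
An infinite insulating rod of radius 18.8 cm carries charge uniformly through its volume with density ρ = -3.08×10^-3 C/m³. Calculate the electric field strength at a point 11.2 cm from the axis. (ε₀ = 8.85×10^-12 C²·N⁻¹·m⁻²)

E ≈ 1.95×10^7 N/C

Choose a coaxial cylinder of radius r = 11.2 cm (arbitrary length L) as the Gaussian surface (r < R).
Enclosed charge per unit length: λ_enc = ρ·πr² = (-3.08×10^-3)π(0.112)² = -1.214×10^-4 C/m.
Gauss's law: E·2πrL = λ_enc L/ε₀.
E = |λ_enc|/(2πε₀r) = (1.214×10^-4)/(2π·8.85×10^-12·0.112) = 1.95×10^7 N/C.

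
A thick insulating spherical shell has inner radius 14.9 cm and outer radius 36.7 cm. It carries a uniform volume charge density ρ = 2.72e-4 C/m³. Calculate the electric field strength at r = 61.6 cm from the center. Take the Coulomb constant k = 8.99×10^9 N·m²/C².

Take a concentric spherical Gaussian surface of radius r = 61.6 cm (r > 36.7 cm, enclosing the whole shell).
Q_enc = ρ·(4π/3)(b³ − a³) = (2.72e-4)·(4π/3)·((0.367)³ − (0.149)³) = 5.255×10^-5 C.
Gauss's law: E·4πr² = Q_enc/ε₀.
E = k|Q_enc|/r² = (8.99×10^9)(5.255×10^-5)/(0.616)² = 1.25×10^6 N/C.

E ≈ 1.25×10^6 N/C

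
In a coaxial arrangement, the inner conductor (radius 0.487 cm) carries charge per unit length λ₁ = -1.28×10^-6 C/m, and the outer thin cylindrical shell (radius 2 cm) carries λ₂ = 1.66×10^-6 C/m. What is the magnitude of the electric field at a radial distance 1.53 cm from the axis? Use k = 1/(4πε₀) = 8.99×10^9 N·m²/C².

E ≈ 1.50×10^6 V/m

Take a coaxial cylindrical Gaussian surface of radius r = 1.53 cm and length L (between the conductors, 0.487 cm < r < 2 cm).
The shell at 2 cm lies outside the Gaussian surface, so λ_enc = λ₁ = -1.28×10^-6 C/m.
By Gauss's law (flux through the curved wall only), E·2πrL = λ_enc L/ε₀.
E = 2k|λ_enc|/r = 2(8.99×10^9)(1.28×10^-6)/(0.0153) = 1.50×10^6 N/C.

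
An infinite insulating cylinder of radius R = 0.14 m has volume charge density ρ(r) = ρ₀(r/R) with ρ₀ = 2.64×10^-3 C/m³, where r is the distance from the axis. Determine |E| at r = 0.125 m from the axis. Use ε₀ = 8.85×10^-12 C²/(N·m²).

1.11×10^7 N/C

Coaxial Gaussian cylinder, radius r = 0.125 m, length L (r < R).
λ_enc = ∫₀^r ρ(r')·2πr' dr' = (2πρ₀/R)·r^3/3 = 7.714×10^-5 C/m.
Gauss's law: E·2πrL = λ_enc L/ε₀.
E = |λ_enc|/(2πε₀r) = (7.714e-5)/(2π·8.85×10^-12·0.125) = 1.11×10^7 N/C.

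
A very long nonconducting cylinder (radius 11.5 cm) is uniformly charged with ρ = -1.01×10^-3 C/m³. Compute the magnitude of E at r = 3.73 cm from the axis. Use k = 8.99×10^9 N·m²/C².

By cylindrical symmetry E is radial; use a coaxial Gaussian cylinder of radius 3.73 cm and length L (r < R).
Enclosed charge per unit length: λ_enc = ρ·πr² = (-1.01×10^-3)π(0.0373)² = -4.415e-6 C/m.
Since E is radial and uniform over the curved surface, Φ = E·2πrL = Q_enc/ε₀ = λ_enc L/ε₀.
E = 2k|λ_enc|/r = 2(8.99×10^9)(4.415×10^-6)/(0.0373) = 2.13×10^6 N/C.

E = 2.13e6 N/C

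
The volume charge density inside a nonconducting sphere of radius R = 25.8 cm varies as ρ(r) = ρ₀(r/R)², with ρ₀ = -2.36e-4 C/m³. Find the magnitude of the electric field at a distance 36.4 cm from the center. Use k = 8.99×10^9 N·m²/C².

|E| ≈ 6.91e5 N/C

Use a concentric Gaussian sphere at r = 36.4 cm (r > R, all charge enclosed).
Q_enc = 4π ∫₀^R ρ₀(r'/R)^2 r'² dr' = 4πρ₀R³/5 = -1.019e-5 C.
Since E is radial and uniform over the Gaussian sphere, Φ = E·4πr² = Q_enc/ε₀.
E = k|Q_enc|/r² = (8.99×10^9)(1.019e-5)/(0.364)² = 6.91×10^5 N/C.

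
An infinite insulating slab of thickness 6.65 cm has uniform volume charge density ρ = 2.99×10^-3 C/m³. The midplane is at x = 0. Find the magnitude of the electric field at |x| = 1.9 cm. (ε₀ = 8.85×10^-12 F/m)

E ≈ 6.42e6 N/C

By symmetry E is perpendicular to the slab. A Gaussian pillbox from −1.9 cm to +1.9 cm (face area A) lies entirely within the slab.
Q_enc = ρ·(2x)·A and flux = 2EA, so 2EA = 2ρxA/ε₀ ⇒ E = |ρ|x/ε₀.
E = (2.99×10^-3)(0.019)/(8.85×10^-12) = 6.42×10^6 N/C.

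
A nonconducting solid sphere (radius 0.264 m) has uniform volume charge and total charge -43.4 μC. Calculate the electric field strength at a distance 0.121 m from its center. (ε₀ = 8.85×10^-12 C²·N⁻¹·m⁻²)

Symmetry ⇒ E = E(r) r̂. Gaussian sphere of radius r = 0.121 m (r < R).
Only the charge within r is enclosed: Q_enc = Q·(r/R)³ = (-43.4 μC)·(0.121 m/0.264 m)³ = -4.179×10^-6 C.
Gauss's law: E·4πr² = Q_enc/ε₀.
E = |Q_enc|/(4πε₀r²) = (4.179e-6)/(4π·8.85×10^-12·(0.121)²) = 2.57e6 N/C.

E = 2.57e6 N/C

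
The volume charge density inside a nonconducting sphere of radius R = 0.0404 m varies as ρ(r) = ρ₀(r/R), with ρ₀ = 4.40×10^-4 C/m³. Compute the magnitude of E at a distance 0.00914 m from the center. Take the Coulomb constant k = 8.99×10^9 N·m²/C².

Use a concentric Gaussian sphere at r = 0.00914 m (r < R).
Integrate the density: Q_enc = 4π ∫₀^r ρ₀(r'/R)^1 r'² dr' = 4πρ₀ r^4/(4·R) = 2.388×10^-10 C.
Gauss's law: E·4πr² = Q_enc/ε₀.
E = k|Q_enc|/r² = (8.99×10^9)(2.388e-10)/(0.00914)² = 2.57×10^4 N/C.

2.57e4 V/m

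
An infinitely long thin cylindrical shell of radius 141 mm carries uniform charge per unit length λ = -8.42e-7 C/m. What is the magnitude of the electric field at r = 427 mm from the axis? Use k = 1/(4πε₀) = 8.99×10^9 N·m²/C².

By cylindrical symmetry E is radial; use a coaxial Gaussian cylinder of radius 427 mm and length L (r > 141 mm).
The full line charge is enclosed: λ_enc = -8.42e-7 C/m.
Since E is radial and uniform over the curved surface, Φ = E·2πrL = Q_enc/ε₀ = λ_enc L/ε₀.
E = 2k|λ_enc|/r = 2(8.99×10^9)(8.42×10^-7)/(0.427) = 3.55×10^4 N/C.

3.55e4 V/m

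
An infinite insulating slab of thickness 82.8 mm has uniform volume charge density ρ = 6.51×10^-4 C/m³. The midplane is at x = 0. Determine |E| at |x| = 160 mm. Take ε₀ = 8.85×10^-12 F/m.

The point |x| = 160 mm lies outside the slab (half-thickness 0.0414 m). A symmetric pillbox spanning the full slab encloses Q_enc = ρ·d·A.
Flux = 2EA ⇒ E = |ρ|d/(2ε₀), independent of distance outside.
E = (6.51×10^-4)(0.0828)/(2·8.85×10^-12) = 3.05×10^6 N/C.

3.05×10^6 V/m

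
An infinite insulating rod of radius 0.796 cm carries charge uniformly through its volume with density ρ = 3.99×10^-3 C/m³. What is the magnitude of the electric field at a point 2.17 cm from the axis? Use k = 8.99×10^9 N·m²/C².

|E| = 6.58e5 N/C

Coaxial Gaussian cylinder, radius r = 2.17 cm, length L (r > 0.796 cm, full cross-section enclosed).
λ_enc = ρ·πR² = (3.99×10^-3)π(0.00796)² = 7.942×10^-7 C/m.
Gauss's law: E·2πrL = λ_enc L/ε₀.
E = 2k|λ_enc|/r = 2(8.99×10^9)(7.942×10^-7)/(0.0217) = 6.58×10^5 N/C.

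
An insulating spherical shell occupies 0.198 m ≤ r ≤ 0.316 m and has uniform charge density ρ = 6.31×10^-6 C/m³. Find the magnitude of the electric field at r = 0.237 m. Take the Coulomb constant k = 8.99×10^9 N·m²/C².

By spherical symmetry E is radial; choose a Gaussian sphere of radius r = 0.237 m (within the shell material, 0.198 m < r < 0.316 m).
Only the shell between 0.198 m and r is enclosed: Q_enc = ρ·(4π/3)(r³ − a³) = (6.31×10^-6)·(4π/3)·((0.237)³ − (0.198)³) = 1.467×10^-7 C.
Applying ∮E·dA = Q_enc/ε₀ with Φ = E(4πr²):
E = k|Q_enc|/r² = (8.99×10^9)(1.467e-7)/(0.237)² = 2.35e4 N/C.

E ≈ 2.35e4 N/C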